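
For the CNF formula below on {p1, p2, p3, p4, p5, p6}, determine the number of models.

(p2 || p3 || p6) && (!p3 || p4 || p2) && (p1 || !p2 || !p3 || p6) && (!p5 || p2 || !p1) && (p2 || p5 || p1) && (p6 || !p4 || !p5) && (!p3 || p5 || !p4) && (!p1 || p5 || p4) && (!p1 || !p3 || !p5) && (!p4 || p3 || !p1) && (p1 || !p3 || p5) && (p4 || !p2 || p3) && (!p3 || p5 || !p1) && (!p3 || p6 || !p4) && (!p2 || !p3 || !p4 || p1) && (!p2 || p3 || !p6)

There are 2^6 = 64 truth assignments over (p1, p2, p3, p4, p5, p6).
Split on p4. With p4 = true, the clauses containing p4 are satisfied and !p4 drops from the rest; 3 of the 2^5 = 32 assignments to the other variables satisfy what remains.
With p4 = false, by the same count on the reduced clause set, 2 assignments work.
Total: 3 + 2 = 5.

5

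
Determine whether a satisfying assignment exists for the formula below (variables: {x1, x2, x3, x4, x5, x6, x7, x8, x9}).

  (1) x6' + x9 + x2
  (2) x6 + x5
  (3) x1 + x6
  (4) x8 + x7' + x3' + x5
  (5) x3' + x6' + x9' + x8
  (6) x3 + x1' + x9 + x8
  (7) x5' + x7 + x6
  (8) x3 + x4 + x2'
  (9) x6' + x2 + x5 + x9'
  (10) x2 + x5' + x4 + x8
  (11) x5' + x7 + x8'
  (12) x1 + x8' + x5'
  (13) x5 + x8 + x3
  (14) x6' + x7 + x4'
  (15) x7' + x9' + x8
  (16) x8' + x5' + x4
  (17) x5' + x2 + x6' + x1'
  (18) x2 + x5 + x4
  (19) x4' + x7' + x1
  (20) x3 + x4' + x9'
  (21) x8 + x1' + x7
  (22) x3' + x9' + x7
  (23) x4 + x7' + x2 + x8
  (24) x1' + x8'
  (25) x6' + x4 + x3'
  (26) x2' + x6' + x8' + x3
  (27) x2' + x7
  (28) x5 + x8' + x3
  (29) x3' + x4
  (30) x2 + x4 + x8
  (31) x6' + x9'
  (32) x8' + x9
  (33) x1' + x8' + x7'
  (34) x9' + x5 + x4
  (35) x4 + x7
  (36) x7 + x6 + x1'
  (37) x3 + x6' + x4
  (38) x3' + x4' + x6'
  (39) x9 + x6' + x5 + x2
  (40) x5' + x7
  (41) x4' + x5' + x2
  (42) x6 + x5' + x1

Suppose x6 = 0.
Unit clause (x5) forces x5 = 1.
Unit clause (x1) forces x1 = 1.
Unit clause (x7) forces x7 = 1.
Unit clause (x8') forces x8 = 0.
Unit clause (x9') forces x9 = 0.
Unit clause (x3) forces x3 = 1.
Unit clause (x4) forces x4 = 1.
Unit clause (x2) forces x2 = 1.
All clauses are satisfied.
A satisfying assignment: x1=1,  x2=1,  x3=1,  x4=1,  x5=1,  x6=0,  x7=1,  x8=0,  x9=0.

Yes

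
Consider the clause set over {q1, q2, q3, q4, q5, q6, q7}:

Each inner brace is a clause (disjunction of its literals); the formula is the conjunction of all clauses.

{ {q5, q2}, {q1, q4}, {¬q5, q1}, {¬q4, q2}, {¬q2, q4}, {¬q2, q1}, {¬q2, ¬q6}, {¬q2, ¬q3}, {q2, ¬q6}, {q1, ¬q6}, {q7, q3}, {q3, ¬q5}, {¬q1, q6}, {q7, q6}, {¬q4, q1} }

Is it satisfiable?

Case q5 = True:
From the singleton clause (q1), q1 = True.
From the singleton clause (q3), q3 = True.
From the singleton clause (¬q2), q2 = False.
From the singleton clause (¬q4), q4 = False.
From the singleton clause (¬q6), q6 = False.
That conflicts with the unit clause (q6).
Undo q5 and try q5 = False.
From the singleton clause (q2), q2 = True.
From the singleton clause (q4), q4 = True.
From the singleton clause (q1), q1 = True.
From the singleton clause (¬q6), q6 = False.
That conflicts with the unit clause (q6).
Neither q5 = True nor q5 = False works.
No assignment satisfies every clause.

No, unsatisfiable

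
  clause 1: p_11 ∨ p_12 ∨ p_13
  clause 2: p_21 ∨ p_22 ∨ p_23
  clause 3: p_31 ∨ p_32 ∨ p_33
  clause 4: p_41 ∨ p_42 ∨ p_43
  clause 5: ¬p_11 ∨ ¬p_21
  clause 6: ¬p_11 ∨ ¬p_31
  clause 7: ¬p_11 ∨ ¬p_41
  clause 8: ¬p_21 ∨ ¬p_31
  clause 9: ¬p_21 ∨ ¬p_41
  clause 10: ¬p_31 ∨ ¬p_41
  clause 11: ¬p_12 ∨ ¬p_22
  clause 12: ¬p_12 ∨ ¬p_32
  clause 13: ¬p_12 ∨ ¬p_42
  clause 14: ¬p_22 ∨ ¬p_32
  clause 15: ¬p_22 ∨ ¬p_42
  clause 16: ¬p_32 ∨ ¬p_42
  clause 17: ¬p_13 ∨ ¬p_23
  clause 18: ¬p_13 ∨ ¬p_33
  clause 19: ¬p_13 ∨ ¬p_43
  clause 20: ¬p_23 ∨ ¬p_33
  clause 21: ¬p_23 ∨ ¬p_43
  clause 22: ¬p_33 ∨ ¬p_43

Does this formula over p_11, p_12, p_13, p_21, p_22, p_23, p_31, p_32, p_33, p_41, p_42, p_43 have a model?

No, unsatisfiable

Suppose p_11 = False.
Suppose p_12 = True.
Unit clause (¬p_22) forces p_22 = False.
Unit clause (¬p_32) forces p_32 = False.
Unit clause (¬p_42) forces p_42 = False.
Suppose p_21 = True.
Unit clause (¬p_31) forces p_31 = False.
Unit clause (p_33) forces p_33 = True.
Unit clause (¬p_41) forces p_41 = False.
Unit clause (p_43) forces p_43 = True.
Now (¬p_43) is unsatisfied and unit — conflict.
That branch fails; take p_21 = False instead.
Unit clause (p_23) forces p_23 = True.
Unit clause (¬p_13) forces p_13 = False.
Unit clause (¬p_33) forces p_33 = False.
Unit clause (p_31) forces p_31 = True.
Unit clause (¬p_41) forces p_41 = False.
Unit clause (p_43) forces p_43 = True.
Now (¬p_43) is unsatisfied and unit — conflict.
Both values of p_21 lead to a conflict.
That branch fails; take p_12 = False instead.
Unit clause (p_13) forces p_13 = True.
Unit clause (¬p_23) forces p_23 = False.
Unit clause (¬p_33) forces p_33 = False.
Unit clause (¬p_43) forces p_43 = False.
Suppose p_21 = True.
Unit clause (¬p_31) forces p_31 = False.
Unit clause (p_32) forces p_32 = True.
Unit clause (¬p_41) forces p_41 = False.
Unit clause (p_42) forces p_42 = True.
Now (¬p_42) is unsatisfied and unit — conflict.
That branch fails; take p_21 = False instead.
Unit clause (p_22) forces p_22 = True.
Unit clause (¬p_32) forces p_32 = False.
Unit clause (p_31) forces p_31 = True.
Unit clause (¬p_41) forces p_41 = False.
Unit clause (p_42) forces p_42 = True.
Now (¬p_42) is unsatisfied and unit — conflict.
Both values of p_21 lead to a conflict.
Both values of p_12 lead to a conflict.
That branch fails; take p_11 = True instead.
Unit clause (¬p_21) forces p_21 = False.
Unit clause (¬p_31) forces p_31 = False.
Unit clause (¬p_41) forces p_41 = False.
Suppose p_22 = True.
Unit clause (¬p_12) forces p_12 = False.
Unit clause (¬p_32) forces p_32 = False.
Unit clause (p_33) forces p_33 = True.
Unit clause (¬p_42) forces p_42 = False.
Unit clause (p_43) forces p_43 = True.
Now (¬p_43) is unsatisfied and unit — conflict.
That branch fails; take p_22 = False instead.
Unit clause (p_23) forces p_23 = True.
Unit clause (¬p_13) forces p_13 = False.
Unit clause (¬p_33) forces p_33 = False.
Unit clause (p_32) forces p_32 = True.
Unit clause (¬p_12) forces p_12 = False.
Unit clause (¬p_42) forces p_42 = False.
Unit clause (p_43) forces p_43 = True.
Now (¬p_43) is unsatisfied and unit — conflict.
Both values of p_22 lead to a conflict.
Both values of p_11 lead to a conflict.
No assignment satisfies every clause.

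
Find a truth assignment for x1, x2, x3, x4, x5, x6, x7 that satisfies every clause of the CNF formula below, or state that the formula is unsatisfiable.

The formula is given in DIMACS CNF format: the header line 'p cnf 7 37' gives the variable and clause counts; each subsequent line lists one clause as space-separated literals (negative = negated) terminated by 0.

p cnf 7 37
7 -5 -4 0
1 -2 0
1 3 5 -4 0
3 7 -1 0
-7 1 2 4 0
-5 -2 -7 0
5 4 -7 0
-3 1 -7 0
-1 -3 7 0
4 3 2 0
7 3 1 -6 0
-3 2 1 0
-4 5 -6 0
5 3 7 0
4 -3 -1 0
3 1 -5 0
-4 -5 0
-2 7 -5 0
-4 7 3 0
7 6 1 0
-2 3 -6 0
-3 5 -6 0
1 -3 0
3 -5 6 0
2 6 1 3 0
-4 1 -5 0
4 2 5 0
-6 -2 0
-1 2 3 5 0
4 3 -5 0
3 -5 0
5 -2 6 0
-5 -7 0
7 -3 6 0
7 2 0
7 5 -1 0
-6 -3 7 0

x1: True,  x2: False,  x3: True,  x4: True,  x5: False,  x6: False,  x7: True

Try x1 = True.
Try x3 = True.
(x7) alone gives x7 = True.
(x4) alone gives x4 = True.
(¬x5) alone gives x5 = False.
(¬x6) alone gives x6 = False.
(¬x2) alone gives x2 = False.
All clauses are satisfied.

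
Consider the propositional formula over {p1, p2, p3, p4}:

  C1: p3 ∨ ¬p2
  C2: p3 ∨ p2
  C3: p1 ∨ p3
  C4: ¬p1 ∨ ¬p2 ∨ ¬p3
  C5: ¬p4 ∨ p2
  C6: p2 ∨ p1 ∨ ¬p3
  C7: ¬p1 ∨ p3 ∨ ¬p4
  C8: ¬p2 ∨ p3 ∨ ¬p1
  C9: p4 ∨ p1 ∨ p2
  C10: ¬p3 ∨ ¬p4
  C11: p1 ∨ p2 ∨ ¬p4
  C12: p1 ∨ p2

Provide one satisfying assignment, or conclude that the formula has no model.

p1 ↦ False, p2 ↦ True, p3 ↦ True, p4 ↦ False

Suppose p3 = True.
(¬p4) alone gives p4 = False.
Suppose p1 = False.
(p2) alone gives p2 = True.
All clauses are satisfied.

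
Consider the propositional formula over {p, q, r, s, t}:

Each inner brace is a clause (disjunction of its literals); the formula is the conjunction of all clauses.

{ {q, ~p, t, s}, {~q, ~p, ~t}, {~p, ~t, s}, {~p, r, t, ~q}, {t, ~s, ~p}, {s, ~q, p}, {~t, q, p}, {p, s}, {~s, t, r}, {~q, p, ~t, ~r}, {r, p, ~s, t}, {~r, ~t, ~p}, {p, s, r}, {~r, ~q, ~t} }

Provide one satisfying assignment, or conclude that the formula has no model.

Case p = 1:
Case q = 0:
Case t = 1:
From the singleton clause (s), s = 1.
From the singleton clause (~r), r = 0.
This assignment satisfies each clause.

p: 1, q: 0, r: 0, s: 1, t: 1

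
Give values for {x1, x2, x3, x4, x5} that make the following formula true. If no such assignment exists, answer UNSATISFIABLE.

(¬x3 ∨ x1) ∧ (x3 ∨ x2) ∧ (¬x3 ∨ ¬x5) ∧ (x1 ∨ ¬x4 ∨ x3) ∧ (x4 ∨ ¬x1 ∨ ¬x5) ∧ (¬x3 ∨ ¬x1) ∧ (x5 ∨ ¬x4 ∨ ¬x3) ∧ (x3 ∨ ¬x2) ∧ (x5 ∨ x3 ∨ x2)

UNSATISFIABLE

Suppose x3 = False.
Unit clause (x2) forces x2 = True.
But (¬x2) is also a unit clause — contradiction.
So x3 must be the other value — set x3 = True.
Unit clause (x1) forces x1 = True.
But (¬x1) is also a unit clause — contradiction.
Neither x3 = True nor x3 = False works.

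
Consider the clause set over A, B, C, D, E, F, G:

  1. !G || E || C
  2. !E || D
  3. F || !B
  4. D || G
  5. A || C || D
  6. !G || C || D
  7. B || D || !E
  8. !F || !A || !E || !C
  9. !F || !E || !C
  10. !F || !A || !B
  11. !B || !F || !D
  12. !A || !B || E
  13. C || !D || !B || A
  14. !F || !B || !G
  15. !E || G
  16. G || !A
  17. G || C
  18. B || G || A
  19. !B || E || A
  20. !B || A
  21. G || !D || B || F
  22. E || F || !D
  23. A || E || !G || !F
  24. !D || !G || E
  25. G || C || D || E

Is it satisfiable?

Yes

Branch on E: set E = false.
Branch on G: set G = true.
From the singleton clause (C), C = true.
From the singleton clause (!D), D = false.
Branch on F: set F = false.
From the singleton clause (!B), B = false.
No clause remains; A is free.
A satisfying assignment: A=false; B=false; C=true; D=false; E=false; F=false; G=true.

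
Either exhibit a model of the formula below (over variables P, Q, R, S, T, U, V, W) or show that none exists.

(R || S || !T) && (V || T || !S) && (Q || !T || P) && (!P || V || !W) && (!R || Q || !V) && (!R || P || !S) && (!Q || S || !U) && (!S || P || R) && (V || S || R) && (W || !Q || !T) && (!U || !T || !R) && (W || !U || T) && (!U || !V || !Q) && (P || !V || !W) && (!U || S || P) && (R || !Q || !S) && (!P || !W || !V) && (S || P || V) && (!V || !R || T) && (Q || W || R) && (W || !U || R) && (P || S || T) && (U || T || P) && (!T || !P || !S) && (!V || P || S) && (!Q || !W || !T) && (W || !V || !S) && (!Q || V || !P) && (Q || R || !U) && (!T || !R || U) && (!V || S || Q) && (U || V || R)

P: true; Q: true; R: false; S: false; T: false; U: false; V: true; W: false

Suppose R = false.
Suppose S = false.
From the singleton clause (!T), T = false.
From the singleton clause (V), V = true.
From the singleton clause (P), P = true.
From the singleton clause (!W), W = false.
From the singleton clause (!U), U = false.
From the singleton clause (Q), Q = true.
All clauses are satisfied.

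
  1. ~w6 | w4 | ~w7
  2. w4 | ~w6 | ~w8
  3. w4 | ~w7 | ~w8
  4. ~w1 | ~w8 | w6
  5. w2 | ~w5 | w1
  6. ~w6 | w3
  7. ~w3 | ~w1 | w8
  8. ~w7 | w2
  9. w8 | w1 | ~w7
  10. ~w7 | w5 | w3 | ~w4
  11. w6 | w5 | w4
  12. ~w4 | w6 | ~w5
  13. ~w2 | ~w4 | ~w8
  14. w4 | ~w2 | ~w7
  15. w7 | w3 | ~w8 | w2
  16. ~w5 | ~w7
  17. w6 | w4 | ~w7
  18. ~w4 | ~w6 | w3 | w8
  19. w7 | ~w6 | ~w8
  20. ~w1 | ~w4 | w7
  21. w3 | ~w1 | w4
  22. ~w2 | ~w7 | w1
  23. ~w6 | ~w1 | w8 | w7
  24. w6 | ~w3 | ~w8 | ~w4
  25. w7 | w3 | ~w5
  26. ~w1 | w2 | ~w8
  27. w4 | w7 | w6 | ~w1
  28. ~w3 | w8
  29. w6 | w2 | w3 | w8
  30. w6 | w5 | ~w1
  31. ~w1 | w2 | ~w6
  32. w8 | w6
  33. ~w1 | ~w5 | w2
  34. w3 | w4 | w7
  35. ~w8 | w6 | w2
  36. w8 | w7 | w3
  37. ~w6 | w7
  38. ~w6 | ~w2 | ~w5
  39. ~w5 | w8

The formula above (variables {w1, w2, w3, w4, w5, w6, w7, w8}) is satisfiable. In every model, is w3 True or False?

True

Suppose w3 = 0.
From the singleton clause (~w6), w6 = 0.
From the singleton clause (w8), w8 = 1.
From the singleton clause (~w1), w1 = 0.
From the singleton clause (w2), w2 = 1.
From the singleton clause (~w4), w4 = 0.
From the singleton clause (~w7), w7 = 0.
Now (w7) is unsatisfied and unit — conflict.
So every satisfying assignment has w3 = True.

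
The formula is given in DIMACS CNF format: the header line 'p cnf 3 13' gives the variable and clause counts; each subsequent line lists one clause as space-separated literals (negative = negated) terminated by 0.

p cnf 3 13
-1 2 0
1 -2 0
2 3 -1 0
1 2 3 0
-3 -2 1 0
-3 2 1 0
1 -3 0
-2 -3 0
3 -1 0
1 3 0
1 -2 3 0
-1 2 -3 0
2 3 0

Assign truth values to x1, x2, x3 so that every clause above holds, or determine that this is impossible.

UNSATISFIABLE

Case x1 = False:
(¬x2) alone gives x2 = False.
(x3) alone gives x3 = True.
That conflicts with the unit clause (¬x3).
That branch fails; take x1 = True instead.
(x2) alone gives x2 = True.
(¬x3) alone gives x3 = False.
That conflicts with the unit clause (x3).
Either choice for x1 ends in contradiction.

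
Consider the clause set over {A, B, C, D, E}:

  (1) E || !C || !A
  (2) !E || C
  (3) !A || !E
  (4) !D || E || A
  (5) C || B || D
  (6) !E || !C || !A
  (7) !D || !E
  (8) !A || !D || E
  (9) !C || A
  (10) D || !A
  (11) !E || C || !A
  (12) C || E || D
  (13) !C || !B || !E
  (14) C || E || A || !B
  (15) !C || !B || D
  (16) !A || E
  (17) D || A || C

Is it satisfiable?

Case E = false:
The clause (!A) is unit, so A = false.
The clause (!D) is unit, so D = false.
The clause (!C) is unit, so C = false.
That conflicts with the unit clause (C).
That branch fails; take E = true instead.
The clause (C) is unit, so C = true.
The clause (!A) is unit, so A = false.
That conflicts with the unit clause (A).
Either choice for E ends in contradiction.
No assignment satisfies every clause.

Unsatisfiable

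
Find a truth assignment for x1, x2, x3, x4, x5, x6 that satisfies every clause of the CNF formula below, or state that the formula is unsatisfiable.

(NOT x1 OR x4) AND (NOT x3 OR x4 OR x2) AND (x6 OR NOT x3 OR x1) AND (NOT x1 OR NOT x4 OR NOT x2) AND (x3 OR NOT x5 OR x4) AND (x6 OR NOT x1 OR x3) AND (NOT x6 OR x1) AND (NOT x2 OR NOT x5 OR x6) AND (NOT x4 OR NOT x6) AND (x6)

From the singleton clause (x6), x6 = true.
From the singleton clause (x1), x1 = true.
From the singleton clause (x4), x4 = true.
Now (NOT x4) is unsatisfied and unit — conflict.

UNSATISFIABLE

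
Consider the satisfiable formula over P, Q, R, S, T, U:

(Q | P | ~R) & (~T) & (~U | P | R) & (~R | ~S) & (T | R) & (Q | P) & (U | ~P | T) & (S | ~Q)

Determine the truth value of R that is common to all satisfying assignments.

Suppose R = 0.
Unit clause (~T) forces T = 0.
Now (T) is unsatisfied and unit — conflict.
So every satisfying assignment has R = True.

True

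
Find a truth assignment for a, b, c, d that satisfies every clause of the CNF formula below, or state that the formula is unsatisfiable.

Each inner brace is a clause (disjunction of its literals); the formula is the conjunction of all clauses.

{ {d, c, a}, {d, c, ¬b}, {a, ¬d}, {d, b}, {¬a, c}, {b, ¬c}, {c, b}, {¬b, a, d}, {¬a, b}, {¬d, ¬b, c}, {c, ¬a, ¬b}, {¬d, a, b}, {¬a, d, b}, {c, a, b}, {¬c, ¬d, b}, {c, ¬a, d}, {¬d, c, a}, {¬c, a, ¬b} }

a: True, b: True, c: True, d: False

Branch on a: set a = True.
From the singleton clause (c), c = True.
From the singleton clause (b), b = True.
All clauses hold; d can take either value.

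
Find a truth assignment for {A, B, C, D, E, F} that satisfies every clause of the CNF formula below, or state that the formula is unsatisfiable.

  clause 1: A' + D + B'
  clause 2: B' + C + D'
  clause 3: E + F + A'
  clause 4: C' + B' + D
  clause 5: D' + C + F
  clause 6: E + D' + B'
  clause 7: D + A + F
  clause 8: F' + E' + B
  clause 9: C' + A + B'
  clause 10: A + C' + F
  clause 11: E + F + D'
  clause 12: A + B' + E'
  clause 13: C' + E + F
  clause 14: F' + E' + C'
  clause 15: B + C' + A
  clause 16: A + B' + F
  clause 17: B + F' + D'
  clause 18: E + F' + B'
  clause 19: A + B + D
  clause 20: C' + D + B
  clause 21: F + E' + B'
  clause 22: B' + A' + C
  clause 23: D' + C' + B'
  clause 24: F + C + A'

Case A = 1:
Case D = 0:
Unit clause (B') forces B = 0.
Unit clause (C') forces C = 0.
Unit clause (F) forces F = 1.
Unit clause (E') forces E = 0.
This assignment satisfies each clause.

A ↦ 1, B ↦ 0, C ↦ 0, D ↦ 0, E ↦ 0, F ↦ 1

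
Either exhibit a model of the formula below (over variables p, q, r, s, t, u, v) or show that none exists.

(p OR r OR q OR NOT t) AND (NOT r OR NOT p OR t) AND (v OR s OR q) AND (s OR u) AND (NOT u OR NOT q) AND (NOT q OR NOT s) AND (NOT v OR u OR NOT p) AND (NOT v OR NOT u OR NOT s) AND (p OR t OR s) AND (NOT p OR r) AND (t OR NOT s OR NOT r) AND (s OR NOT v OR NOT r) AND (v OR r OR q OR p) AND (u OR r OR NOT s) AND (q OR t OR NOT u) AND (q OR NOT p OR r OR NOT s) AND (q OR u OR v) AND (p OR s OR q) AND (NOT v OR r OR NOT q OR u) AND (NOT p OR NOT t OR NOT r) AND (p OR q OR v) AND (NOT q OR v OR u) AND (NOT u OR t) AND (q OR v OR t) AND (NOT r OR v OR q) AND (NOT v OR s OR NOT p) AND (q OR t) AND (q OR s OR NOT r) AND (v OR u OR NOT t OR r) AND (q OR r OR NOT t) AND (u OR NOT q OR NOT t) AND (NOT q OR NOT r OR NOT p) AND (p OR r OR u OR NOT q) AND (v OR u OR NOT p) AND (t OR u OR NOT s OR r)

p ↦ false,  q ↦ false,  r ↦ true,  s ↦ true,  t ↦ true,  u ↦ false,  v ↦ true

Try s = true.
The clause (NOT q) is unit, so q = false.
The clause (t) is unit, so t = true.
The clause (r) is unit, so r = true.
The clause (NOT p) is unit, so p = false.
The clause (v) is unit, so v = true.
The clause (NOT u) is unit, so u = false.
This assignment satisfies each clause.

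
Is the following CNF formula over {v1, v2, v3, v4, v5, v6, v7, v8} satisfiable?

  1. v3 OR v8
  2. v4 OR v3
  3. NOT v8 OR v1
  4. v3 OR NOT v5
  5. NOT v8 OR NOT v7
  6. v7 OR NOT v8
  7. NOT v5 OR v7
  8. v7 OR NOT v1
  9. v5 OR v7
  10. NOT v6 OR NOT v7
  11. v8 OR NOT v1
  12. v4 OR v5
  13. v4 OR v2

Branch on v3: set v3 = true.
Branch on v8: set v8 = false.
The clause (NOT v1) is unit, so v1 = false.
Branch on v5: set v5 = true.
The clause (v7) is unit, so v7 = true.
The clause (NOT v6) is unit, so v6 = false.
Branch on v4: set v4 = true.
All clauses hold; v2 can take either value.
A satisfying assignment: v1: false, v2: true, v3: true, v4: true, v5: true, v6: false, v7: true, v8: false.

Yes, satisfiable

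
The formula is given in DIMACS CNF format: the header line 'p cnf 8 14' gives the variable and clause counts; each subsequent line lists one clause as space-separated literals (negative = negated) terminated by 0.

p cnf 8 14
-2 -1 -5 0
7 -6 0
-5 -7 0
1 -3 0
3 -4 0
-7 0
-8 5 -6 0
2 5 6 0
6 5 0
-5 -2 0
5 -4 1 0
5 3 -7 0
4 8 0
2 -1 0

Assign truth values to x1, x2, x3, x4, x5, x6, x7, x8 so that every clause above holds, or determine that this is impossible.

(¬x7) alone gives x7 = False.
(¬x6) alone gives x6 = False.
(x5) alone gives x5 = True.
(¬x2) alone gives x2 = False.
(¬x1) alone gives x1 = False.
(¬x3) alone gives x3 = False.
(¬x4) alone gives x4 = False.
(x8) alone gives x8 = True.
All clauses are satisfied.

x1: False; x2: False; x3: False; x4: False; x5: True; x6: False; x7: False; x8: True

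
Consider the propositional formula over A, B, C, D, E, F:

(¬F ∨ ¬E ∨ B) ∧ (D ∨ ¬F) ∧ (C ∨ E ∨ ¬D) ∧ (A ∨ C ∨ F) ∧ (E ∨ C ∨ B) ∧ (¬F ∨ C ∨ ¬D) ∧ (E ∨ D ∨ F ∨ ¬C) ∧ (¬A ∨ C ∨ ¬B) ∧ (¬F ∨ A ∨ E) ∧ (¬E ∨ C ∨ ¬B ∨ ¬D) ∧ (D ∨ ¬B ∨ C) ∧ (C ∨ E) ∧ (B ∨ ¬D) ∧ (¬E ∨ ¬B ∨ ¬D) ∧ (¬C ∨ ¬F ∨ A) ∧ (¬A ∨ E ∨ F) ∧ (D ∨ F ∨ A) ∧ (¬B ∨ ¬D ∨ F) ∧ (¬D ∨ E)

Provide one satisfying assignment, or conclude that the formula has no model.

Try D = False.
(¬F) alone gives F = False.
(A) alone gives A = True.
(E) alone gives E = True.
Try C = True.
Every clause is now satisfied; B is unconstrained.

A: True; B: False; C: True; D: False; E: True; F: False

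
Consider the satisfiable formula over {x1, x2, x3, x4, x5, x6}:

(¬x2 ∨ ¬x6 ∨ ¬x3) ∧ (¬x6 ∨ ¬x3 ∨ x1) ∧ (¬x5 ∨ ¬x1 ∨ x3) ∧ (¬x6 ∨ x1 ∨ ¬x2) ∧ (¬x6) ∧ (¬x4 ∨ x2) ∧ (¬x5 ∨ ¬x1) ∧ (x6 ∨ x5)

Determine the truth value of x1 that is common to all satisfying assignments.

Suppose x1 = True.
(¬x6) alone gives x6 = False.
(¬x5) alone gives x5 = False.
Now (x5) is unsatisfied and unit — conflict.
So every satisfying assignment has x1 = False.

False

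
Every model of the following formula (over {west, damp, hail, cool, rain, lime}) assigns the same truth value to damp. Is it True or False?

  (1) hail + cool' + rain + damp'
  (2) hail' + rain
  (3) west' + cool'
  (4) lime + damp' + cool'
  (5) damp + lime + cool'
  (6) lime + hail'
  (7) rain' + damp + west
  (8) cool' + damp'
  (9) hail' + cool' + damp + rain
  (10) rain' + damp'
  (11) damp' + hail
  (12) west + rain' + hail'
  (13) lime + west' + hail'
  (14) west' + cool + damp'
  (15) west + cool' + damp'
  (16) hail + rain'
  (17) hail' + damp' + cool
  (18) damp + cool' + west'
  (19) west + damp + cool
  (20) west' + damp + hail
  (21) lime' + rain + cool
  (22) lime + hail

Suppose damp = 1.
Unit clause (cool') forces cool = 0.
Unit clause (rain') forces rain = 0.
Unit clause (hail') forces hail = 0.
Now (hail) is unsatisfied and unit — conflict.
So every satisfying assignment has damp = False.

False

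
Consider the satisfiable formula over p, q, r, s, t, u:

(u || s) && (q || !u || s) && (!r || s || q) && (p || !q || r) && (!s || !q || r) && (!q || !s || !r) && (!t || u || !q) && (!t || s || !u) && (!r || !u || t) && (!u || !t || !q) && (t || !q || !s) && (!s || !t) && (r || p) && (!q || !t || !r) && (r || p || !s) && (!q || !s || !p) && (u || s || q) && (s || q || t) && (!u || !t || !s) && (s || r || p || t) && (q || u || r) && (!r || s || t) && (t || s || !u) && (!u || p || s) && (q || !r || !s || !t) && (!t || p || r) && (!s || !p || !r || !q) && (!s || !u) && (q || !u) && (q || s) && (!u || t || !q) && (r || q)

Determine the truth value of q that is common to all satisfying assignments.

False

Suppose q = true.
Case u = true:
The clause (!t) is unit, so t = false.
That conflicts with the unit clause (t).
That branch fails; take u = false instead.
The clause (s) is unit, so s = true.
The clause (r) is unit, so r = true.
That conflicts with the unit clause (!r).
Either choice for u ends in contradiction.
So every satisfying assignment has q = False.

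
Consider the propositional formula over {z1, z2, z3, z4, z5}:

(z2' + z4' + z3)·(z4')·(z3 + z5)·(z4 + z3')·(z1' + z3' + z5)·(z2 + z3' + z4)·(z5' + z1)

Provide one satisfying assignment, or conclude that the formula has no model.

z1=1, z2=0, z3=0, z4=0, z5=1

(z4') alone gives z4 = 0.
(z3') alone gives z3 = 0.
(z5) alone gives z5 = 1.
(z1) alone gives z1 = 1.
All clauses hold; z2 can take either value.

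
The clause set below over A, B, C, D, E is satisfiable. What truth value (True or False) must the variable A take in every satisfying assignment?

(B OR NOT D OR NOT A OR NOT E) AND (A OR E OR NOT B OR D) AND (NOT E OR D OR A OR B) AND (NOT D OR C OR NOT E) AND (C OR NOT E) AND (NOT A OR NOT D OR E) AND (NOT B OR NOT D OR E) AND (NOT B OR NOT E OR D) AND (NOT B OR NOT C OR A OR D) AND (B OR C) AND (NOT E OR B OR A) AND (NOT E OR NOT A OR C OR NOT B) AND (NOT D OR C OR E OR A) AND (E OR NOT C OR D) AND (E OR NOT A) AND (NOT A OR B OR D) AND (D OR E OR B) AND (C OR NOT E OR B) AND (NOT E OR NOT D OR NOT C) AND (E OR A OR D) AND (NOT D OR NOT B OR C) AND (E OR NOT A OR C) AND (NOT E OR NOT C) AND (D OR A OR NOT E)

Suppose A = true.
(E) alone gives E = true.
(C) alone gives C = true.
But (NOT C) is also a unit clause — contradiction.
So every satisfying assignment has A = False.

False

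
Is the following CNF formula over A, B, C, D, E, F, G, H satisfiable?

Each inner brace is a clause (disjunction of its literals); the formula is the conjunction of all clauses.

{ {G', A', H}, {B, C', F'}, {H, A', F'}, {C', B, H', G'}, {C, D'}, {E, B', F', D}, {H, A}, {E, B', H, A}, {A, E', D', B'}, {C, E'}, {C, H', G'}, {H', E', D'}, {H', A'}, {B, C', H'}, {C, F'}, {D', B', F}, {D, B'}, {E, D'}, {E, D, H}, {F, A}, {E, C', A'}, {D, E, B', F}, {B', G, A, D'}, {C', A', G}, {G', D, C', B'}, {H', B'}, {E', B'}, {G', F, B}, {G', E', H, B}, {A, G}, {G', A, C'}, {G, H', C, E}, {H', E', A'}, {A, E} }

Case C = 1:
Case B = 1:
The clause (D) is unit, so D = 1.
The clause (F) is unit, so F = 1.
The clause (E) is unit, so E = 1.
But (E') is also a unit clause — contradiction.
So B must be the other value — set B = 0.
The clause (F') is unit, so F = 0.
The clause (H') is unit, so H = 0.
The clause (A) is unit, so A = 1.
The clause (G') is unit, so G = 0.
But (G) is also a unit clause — contradiction.
Either choice for B ends in contradiction.
So C must be the other value — set C = 0.
The clause (D') is unit, so D = 0.
The clause (E') is unit, so E = 0.
The clause (F') is unit, so F = 0.
The clause (B') is unit, so B = 0.
The clause (H) is unit, so H = 1.
The clause (G') is unit, so G = 0.
But (G) is also a unit clause — contradiction.
Either choice for C ends in contradiction.
No assignment satisfies every clause.

Unsatisfiable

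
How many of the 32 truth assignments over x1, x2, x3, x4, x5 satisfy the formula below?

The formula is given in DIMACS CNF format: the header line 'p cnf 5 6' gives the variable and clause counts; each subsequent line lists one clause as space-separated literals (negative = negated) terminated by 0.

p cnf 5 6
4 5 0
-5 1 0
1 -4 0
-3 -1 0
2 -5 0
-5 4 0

3

There are 2^5 = 32 truth assignments over (x1, x2, x3, x4, x5).
Split on x3. With x3 = True, the clauses containing x3 are satisfied and ¬x3 drops from the rest; 0 of the 2^4 = 16 assignments to the other variables satisfy what remains.
With x3 = False, by the same count on the reduced clause set, 3 assignments work.
(One model: x1=T, x2=F, x3=F, x4=T, x5=F.)
Total: 0 + 3 = 3.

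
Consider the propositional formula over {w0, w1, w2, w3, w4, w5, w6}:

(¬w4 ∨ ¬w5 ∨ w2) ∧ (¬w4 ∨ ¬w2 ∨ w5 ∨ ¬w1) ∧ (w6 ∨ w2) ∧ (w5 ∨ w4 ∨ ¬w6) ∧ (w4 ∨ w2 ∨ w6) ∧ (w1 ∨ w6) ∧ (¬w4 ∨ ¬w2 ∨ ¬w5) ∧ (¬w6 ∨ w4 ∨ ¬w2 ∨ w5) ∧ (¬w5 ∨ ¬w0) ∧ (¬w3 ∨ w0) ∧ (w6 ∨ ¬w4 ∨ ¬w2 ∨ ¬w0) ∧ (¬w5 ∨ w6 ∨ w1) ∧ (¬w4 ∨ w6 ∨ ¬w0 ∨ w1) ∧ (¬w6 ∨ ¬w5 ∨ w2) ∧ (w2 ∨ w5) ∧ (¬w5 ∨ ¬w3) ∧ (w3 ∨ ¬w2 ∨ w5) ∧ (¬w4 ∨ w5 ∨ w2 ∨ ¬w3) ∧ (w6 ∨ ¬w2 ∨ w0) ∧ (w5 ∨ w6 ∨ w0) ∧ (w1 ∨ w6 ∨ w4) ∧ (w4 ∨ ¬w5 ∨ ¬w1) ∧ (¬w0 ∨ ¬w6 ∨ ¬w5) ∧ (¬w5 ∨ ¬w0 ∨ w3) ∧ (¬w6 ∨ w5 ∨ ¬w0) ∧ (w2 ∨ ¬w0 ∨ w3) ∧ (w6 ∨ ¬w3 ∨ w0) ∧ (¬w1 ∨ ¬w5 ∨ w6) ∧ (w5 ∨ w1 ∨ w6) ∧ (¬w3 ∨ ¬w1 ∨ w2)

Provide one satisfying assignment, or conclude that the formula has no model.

w0: False, w1: False, w2: True, w3: False, w4: False, w5: True, w6: True

Case w6 = True:
Case w5 = True:
Unit clause (¬w0) forces w0 = False.
Unit clause (¬w3) forces w3 = False.
Unit clause (w2) forces w2 = True.
Unit clause (¬w4) forces w4 = False.
Unit clause (¬w1) forces w1 = False.
This assignment satisfies each clause.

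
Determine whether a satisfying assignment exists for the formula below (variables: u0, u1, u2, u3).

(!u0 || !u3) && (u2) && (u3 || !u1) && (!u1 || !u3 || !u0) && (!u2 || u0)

Unit clause (u2) forces u2 = true.
Unit clause (u0) forces u0 = true.
Unit clause (!u3) forces u3 = false.
Unit clause (!u1) forces u1 = false.
All clauses are satisfied.
A satisfying assignment: u0 ↦ true,  u1 ↦ false,  u2 ↦ true,  u3 ↦ false.

Yes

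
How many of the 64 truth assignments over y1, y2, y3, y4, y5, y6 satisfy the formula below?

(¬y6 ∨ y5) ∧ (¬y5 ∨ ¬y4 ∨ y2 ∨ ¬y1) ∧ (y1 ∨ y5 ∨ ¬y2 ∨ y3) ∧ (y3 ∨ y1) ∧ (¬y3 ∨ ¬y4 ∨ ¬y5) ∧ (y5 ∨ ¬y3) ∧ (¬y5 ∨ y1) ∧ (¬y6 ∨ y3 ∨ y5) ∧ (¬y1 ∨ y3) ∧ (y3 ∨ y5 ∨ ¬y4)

There are 2^6 = 64 truth assignments over (y1, y2, y3, y4, y5, y6).
Split on y2. With y2 = True, the clauses containing y2 are satisfied and ¬y2 drops from the rest; 2 of the 2^5 = 32 assignments to the other variables satisfy what remains.
With y2 = False, by the same count on the reduced clause set, 2 assignments work.
Total: 2 + 2 = 4.

4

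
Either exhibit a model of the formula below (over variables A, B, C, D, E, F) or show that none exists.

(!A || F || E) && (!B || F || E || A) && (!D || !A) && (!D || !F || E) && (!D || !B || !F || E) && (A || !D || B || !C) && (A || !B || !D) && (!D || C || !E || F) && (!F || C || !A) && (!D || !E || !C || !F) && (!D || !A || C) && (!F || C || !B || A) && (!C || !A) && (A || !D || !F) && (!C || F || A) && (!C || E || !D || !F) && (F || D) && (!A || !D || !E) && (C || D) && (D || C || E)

A: false, B: false, C: false, D: true, E: false, F: false

Case D = true:
From the singleton clause (!A), A = false.
From the singleton clause (!B), B = false.
From the singleton clause (!C), C = false.
From the singleton clause (!F), F = false.
From the singleton clause (!E), E = false.
This assignment satisfies each clause.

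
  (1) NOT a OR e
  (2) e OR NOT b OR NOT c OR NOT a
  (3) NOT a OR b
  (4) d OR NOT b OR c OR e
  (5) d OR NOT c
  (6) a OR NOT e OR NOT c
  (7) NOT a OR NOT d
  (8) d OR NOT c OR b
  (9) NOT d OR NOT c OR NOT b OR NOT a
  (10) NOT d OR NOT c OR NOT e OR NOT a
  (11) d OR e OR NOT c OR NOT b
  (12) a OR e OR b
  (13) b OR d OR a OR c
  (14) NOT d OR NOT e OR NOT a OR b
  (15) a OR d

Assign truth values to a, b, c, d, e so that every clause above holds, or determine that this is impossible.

Case a = false:
The clause (d) is unit, so d = true.
Case e = true:
The clause (NOT c) is unit, so c = false.
All clauses hold; b can take either value.

a=false, b=true, c=false, d=true, e=true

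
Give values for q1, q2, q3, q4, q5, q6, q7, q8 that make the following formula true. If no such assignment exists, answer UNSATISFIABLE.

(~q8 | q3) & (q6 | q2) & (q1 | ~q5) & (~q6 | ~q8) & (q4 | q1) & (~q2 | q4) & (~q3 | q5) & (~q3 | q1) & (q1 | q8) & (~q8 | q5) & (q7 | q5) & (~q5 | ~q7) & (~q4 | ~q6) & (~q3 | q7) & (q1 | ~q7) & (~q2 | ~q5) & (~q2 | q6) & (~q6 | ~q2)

q1=1; q2=0; q3=0; q4=0; q5=0; q6=1; q7=1; q8=0

Case q8 = 0:
Unit clause (q1) forces q1 = 1.
Case q6 = 1:
Unit clause (~q4) forces q4 = 0.
Unit clause (~q2) forces q2 = 0.
Case q3 = 0:
Case q7 = 1:
Unit clause (~q5) forces q5 = 0.
This assignment satisfies each clause.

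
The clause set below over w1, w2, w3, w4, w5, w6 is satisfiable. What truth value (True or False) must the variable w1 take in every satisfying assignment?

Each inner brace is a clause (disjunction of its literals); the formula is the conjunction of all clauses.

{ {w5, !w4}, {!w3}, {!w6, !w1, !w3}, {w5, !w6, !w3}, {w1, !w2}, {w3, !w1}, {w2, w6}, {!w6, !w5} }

Suppose w1 = true.
(!w3) alone gives w3 = false.
Now (w3) is unsatisfied and unit — conflict.
So every satisfying assignment has w1 = False.

False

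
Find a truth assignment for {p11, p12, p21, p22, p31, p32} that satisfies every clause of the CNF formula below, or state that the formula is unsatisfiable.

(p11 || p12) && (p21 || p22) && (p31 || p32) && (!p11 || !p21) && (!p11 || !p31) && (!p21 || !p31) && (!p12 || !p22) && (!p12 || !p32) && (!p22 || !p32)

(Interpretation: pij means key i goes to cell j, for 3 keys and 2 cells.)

Case p11 = true:
The clause (!p21) is unit, so p21 = false.
The clause (p22) is unit, so p22 = true.
The clause (!p31) is unit, so p31 = false.
The clause (p32) is unit, so p32 = true.
But (!p32) is also a unit clause — contradiction.
So p11 must be the other value — set p11 = false.
The clause (p12) is unit, so p12 = true.
The clause (!p22) is unit, so p22 = false.
The clause (p21) is unit, so p21 = true.
The clause (!p31) is unit, so p31 = false.
The clause (p32) is unit, so p32 = true.
But (!p32) is also a unit clause — contradiction.
Both values of p11 lead to a conflict.

UNSATISFIABLE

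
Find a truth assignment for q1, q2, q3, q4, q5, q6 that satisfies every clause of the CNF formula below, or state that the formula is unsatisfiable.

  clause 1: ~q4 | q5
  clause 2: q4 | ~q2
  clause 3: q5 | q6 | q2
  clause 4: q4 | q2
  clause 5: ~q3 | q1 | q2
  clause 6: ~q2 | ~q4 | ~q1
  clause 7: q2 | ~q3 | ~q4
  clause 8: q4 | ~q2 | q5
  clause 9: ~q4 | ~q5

Case q4 = 0:
From the singleton clause (~q2), q2 = 0.
Now (q2) is unsatisfied and unit — conflict.
That branch fails; take q4 = 1 instead.
From the singleton clause (q5), q5 = 1.
Now (~q5) is unsatisfied and unit — conflict.
Both values of q4 lead to a conflict.

UNSATISFIABLE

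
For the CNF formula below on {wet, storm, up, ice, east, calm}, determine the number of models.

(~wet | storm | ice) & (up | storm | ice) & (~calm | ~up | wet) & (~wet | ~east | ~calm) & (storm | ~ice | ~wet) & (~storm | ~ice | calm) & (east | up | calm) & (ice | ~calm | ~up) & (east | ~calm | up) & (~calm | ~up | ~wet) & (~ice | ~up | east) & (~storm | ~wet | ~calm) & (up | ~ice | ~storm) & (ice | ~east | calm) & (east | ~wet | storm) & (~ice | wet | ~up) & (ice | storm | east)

5

There are 2^6 = 64 truth assignments over (wet, storm, up, ice, east, calm).
Split on wet. With wet = 1, the clauses containing wet are satisfied and ~wet drops from the rest; 1 of the 2^5 = 32 assignments to the other variables satisfy what remains.
With wet = 0, by the same count on the reduced clause set, 4 assignments work.
Total: 1 + 4 = 5.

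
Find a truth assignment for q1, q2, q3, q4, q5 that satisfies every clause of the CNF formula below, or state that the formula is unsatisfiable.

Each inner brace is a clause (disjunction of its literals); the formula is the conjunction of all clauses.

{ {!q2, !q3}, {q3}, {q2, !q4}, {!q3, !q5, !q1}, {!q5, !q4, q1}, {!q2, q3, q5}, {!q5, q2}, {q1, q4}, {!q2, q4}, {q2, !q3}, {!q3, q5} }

UNSATISFIABLE

The clause (q3) is unit, so q3 = true.
The clause (!q2) is unit, so q2 = false.
But (q2) is also a unit clause — contradiction.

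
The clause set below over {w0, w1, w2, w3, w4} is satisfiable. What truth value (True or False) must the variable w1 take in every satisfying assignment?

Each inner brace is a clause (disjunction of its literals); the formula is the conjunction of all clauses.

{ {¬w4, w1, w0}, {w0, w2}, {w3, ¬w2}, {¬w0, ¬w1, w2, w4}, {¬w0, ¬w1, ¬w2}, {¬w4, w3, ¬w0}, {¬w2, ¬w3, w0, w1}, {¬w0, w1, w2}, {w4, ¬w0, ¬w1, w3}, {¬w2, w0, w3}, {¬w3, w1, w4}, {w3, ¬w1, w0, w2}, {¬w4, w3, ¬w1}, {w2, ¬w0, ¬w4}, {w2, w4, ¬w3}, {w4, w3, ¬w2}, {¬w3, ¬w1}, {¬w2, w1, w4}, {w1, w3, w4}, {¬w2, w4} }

False

Suppose w1 = True.
From the singleton clause (¬w3), w3 = False.
From the singleton clause (¬w2), w2 = False.
From the singleton clause (w0), w0 = True.
From the singleton clause (w4), w4 = True.
Now (¬w4) is unsatisfied and unit — conflict.
So every satisfying assignment has w1 = False.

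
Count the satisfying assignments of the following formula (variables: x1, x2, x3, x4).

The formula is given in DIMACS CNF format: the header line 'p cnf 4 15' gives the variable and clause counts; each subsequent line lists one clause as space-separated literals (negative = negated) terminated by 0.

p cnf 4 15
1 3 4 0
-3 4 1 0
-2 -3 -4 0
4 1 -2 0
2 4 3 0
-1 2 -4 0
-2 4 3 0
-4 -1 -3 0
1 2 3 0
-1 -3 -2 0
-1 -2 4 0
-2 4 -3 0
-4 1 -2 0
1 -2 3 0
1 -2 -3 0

3

There are 2^4 = 16 truth assignments over (x1, x2, x3, x4).
Check each against the 15 clauses (columns in the order x1, x2, x3, x4):
  F F F F  ✗ fails (x1 ∨ x3 ∨ x4)
  F F F T  ✗ fails (x1 ∨ x2 ∨ x3)
  F F T F  ✗ fails (¬x3 ∨ x4 ∨ x1)
  F F T T  ✓ satisfies all
  F T F F  ✗ fails (x1 ∨ x3 ∨ x4)
  F T F T  ✗ fails (¬x4 ∨ x1 ∨ ¬x2)
  F T T F  ✗ fails (¬x3 ∨ x4 ∨ x1)
  F T T T  ✗ fails (¬x2 ∨ ¬x3 ∨ ¬x4)
  T F F F  ✗ fails (x2 ∨ x4 ∨ x3)
  T F F T  ✗ fails (¬x1 ∨ x2 ∨ ¬x4)
  T F T F  ✓ satisfies all
  T F T T  ✗ fails (¬x1 ∨ x2 ∨ ¬x4)
  T T F F  ✗ fails (¬x2 ∨ x4 ∨ x3)
  T T F T  ✓ satisfies all
  T T T F  ✗ fails (¬x1 ∨ ¬x3 ∨ ¬x2)
  T T T T  ✗ fails (¬x2 ∨ ¬x3 ∨ ¬x4)
3 of the 16 rows are models.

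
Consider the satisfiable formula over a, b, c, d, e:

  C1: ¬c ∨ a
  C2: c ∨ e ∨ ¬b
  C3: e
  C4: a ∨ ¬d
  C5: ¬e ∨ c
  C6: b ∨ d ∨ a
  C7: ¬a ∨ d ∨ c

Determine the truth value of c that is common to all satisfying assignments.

True

Suppose c = False.
The clause (e) is unit, so e = True.
But (¬e) is also a unit clause — contradiction.
So every satisfying assignment has c = True.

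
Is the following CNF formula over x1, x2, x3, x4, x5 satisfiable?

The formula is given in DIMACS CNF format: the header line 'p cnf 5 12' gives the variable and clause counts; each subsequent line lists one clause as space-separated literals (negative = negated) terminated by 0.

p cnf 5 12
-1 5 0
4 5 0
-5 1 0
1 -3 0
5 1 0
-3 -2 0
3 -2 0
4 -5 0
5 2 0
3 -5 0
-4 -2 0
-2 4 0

Branch on x1: set x1 = True.
(x5) alone gives x5 = True.
(x4) alone gives x4 = True.
(x3) alone gives x3 = True.
(¬x2) alone gives x2 = False.
All clauses are satisfied.
A satisfying assignment: x1: True; x2: False; x3: True; x4: True; x5: True.

Yes, satisfiable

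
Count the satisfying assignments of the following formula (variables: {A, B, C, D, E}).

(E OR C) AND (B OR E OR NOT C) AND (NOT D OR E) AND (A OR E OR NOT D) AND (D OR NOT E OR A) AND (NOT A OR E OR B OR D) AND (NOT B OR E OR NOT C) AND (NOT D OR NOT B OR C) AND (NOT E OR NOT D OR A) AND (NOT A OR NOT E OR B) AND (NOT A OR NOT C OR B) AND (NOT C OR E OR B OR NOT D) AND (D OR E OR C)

There are 2^5 = 32 truth assignments over (A, B, C, D, E).
Split on B. With B = true, the clauses containing B are satisfied and NOT B drops from the rest; 3 of the 2^4 = 16 assignments to the other variables satisfy what remains.
With B = false, by the same count on the reduced clause set, 0 assignments work.
(One model: A=T, B=T, C=F, D=F, E=T.)
Total: 3 + 0 = 3.

3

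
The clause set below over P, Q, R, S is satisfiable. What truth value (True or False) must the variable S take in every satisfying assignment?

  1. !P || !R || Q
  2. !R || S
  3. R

True

Suppose S = false.
From the singleton clause (!R), R = false.
That conflicts with the unit clause (R).
So every satisfying assignment has S = True.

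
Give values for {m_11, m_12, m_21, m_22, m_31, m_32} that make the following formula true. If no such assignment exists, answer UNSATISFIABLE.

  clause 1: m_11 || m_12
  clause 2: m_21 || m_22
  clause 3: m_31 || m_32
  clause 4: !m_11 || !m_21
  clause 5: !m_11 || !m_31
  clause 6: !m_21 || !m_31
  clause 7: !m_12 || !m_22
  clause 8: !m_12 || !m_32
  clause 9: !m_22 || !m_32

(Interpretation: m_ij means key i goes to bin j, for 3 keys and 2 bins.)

Try m_11 = true.
From the singleton clause (!m_21), m_21 = false.
From the singleton clause (m_22), m_22 = true.
From the singleton clause (!m_31), m_31 = false.
From the singleton clause (m_32), m_32 = true.
But (!m_32) is also a unit clause — contradiction.
That branch fails; take m_11 = false instead.
From the singleton clause (m_12), m_12 = true.
From the singleton clause (!m_22), m_22 = false.
From the singleton clause (m_21), m_21 = true.
From the singleton clause (!m_31), m_31 = false.
From the singleton clause (m_32), m_32 = true.
But (!m_32) is also a unit clause — contradiction.
Neither m_11 = true nor m_11 = false works.

UNSATISFIABLE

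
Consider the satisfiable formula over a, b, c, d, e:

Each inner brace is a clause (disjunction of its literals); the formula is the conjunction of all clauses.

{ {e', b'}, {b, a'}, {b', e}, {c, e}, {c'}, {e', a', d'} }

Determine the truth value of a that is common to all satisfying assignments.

Suppose a = 1.
Unit clause (b) forces b = 1.
Unit clause (e') forces e = 0.
Now (e) is unsatisfied and unit — conflict.
So every satisfying assignment has a = False.

False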